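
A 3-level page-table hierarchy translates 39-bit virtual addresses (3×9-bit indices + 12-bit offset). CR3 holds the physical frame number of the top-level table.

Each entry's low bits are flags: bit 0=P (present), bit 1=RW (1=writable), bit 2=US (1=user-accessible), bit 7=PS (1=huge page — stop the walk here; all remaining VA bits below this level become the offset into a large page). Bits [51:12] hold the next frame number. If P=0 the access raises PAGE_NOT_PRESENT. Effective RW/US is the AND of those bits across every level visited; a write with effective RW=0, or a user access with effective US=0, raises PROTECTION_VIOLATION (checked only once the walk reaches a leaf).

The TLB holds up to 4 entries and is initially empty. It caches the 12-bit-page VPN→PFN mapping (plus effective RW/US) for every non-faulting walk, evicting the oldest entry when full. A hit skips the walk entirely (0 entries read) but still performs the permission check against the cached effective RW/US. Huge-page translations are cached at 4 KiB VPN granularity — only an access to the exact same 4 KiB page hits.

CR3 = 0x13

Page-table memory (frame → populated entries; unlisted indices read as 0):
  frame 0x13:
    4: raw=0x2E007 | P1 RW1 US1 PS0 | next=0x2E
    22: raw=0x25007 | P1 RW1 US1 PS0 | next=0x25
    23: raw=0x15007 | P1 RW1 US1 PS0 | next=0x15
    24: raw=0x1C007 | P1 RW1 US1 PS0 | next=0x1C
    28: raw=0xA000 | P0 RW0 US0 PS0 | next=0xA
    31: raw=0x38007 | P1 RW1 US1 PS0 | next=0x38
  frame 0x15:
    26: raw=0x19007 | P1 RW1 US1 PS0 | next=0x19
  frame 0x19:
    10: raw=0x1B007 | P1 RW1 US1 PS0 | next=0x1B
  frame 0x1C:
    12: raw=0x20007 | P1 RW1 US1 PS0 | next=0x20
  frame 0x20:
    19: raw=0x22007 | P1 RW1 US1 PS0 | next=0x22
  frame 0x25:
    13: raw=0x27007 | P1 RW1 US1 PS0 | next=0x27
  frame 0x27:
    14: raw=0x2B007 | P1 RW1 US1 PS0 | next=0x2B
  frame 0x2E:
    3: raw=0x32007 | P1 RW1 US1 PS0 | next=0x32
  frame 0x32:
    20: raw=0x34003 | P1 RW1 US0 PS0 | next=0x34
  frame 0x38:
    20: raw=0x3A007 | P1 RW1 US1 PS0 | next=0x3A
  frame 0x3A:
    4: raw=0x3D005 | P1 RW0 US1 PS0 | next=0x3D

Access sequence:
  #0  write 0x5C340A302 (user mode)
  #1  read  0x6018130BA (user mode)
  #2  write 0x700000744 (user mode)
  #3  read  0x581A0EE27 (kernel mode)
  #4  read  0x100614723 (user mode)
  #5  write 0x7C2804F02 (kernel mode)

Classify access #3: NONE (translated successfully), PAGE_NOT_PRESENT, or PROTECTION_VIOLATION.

Walk each access:
#0 VA=0x5C340A302 (w,user):
  L0: frame=0x13 idx=23 entry=0x15007 [P=1 RW=1 US=1 PS=0]
  L1: frame=0x15 idx=26 entry=0x19007 [P=1 RW=1 US=1 PS=0]
  L2: frame=0x19 idx=10 entry=0x1B007 [P=1 RW=1 US=1 PS=0]
  ⇒ phys 0x1B302  [3 reads]
#1 VA=0x6018130BA (r,user):
  L0: frame=0x13 idx=24 entry=0x1C007 [P=1 RW=1 US=1 PS=0]
  L1: frame=0x1C idx=12 entry=0x20007 [P=1 RW=1 US=1 PS=0]
  L2: frame=0x20 idx=19 entry=0x22007 [P=1 RW=1 US=1 PS=0]
  ⇒ phys 0x220BA  [3 reads]
#2 VA=0x700000744 (w,user):
  L0: frame=0x13 idx=28 entry=0xA000 [P=0 RW=0 US=0 PS=0]
  → PAGE_NOT_PRESENT  (1 entries read)
#3 VA=0x581A0EE27 (r,kernel):
  L0: frame=0x13 idx=22 entry=0x25007 [P=1 RW=1 US=1 PS=0]
  L1: frame=0x25 idx=13 entry=0x27007 [P=1 RW=1 US=1 PS=0]
  L2: frame=0x27 idx=14 entry=0x2B007 [P=1 RW=1 US=1 PS=0]
  ⇒ phys 0x2BE27  [3 reads]
#4 VA=0x100614723 (r,user):
  L0: frame=0x13 idx=4 entry=0x2E007 [P=1 RW=1 US=1 PS=0]
  L1: frame=0x2E idx=3 entry=0x32007 [P=1 RW=1 US=1 PS=0]
  L2: frame=0x32 idx=20 entry=0x34003 [P=1 RW=1 US=0 PS=0]
  → PROTECTION_VIOLATION  (3 entries read)
#5 VA=0x7C2804F02 (w,kernel):
  L0: frame=0x13 idx=31 entry=0x38007 [P=1 RW=1 US=1 PS=0]
  L1: frame=0x38 idx=20 entry=0x3A007 [P=1 RW=1 US=1 PS=0]
  L2: frame=0x3A idx=4 entry=0x3D005 [P=1 RW=0 US=1 PS=0]
  → PROTECTION_VIOLATION  (3 entries read)

Access #3 fault: NONE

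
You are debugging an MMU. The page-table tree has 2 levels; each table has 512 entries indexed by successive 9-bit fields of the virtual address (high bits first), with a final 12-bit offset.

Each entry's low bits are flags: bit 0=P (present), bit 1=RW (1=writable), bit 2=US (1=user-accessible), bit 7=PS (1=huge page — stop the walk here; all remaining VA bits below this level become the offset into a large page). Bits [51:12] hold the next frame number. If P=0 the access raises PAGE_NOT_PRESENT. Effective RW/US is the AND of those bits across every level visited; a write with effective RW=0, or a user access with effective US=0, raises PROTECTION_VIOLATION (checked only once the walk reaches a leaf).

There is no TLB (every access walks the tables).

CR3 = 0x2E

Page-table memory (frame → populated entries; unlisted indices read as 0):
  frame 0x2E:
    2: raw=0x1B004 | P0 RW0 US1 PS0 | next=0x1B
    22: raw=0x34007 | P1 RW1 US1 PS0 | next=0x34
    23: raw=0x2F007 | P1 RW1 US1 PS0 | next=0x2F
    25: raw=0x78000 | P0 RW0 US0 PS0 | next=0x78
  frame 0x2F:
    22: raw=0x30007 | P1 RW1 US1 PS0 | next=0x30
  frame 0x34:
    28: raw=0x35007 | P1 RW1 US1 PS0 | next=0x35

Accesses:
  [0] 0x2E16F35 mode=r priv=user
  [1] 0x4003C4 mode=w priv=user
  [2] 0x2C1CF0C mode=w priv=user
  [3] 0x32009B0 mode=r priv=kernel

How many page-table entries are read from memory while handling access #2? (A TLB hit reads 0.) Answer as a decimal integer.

Walk each access:
#0 VA=0x2E16F35 (r,user):
  L0: frame=0x2E idx=23 entry=0x2F007 [P=1 RW=1 US=1 PS=0]
  L1: frame=0x2F idx=22 entry=0x30007 [P=1 RW=1 US=1 PS=0]
  → PA=0x30F35  (2 entries read)
#1 VA=0x4003C4 (w,user):
  L0: frame=0x2E idx=2 entry=0x1B004 [P=0 RW=0 US=1 PS=0]
  ✗ PAGE_NOT_PRESENT  [1 reads]
#2 VA=0x2C1CF0C (w,user):
  L0: frame=0x2E idx=22 entry=0x34007 [P=1 RW=1 US=1 PS=0]
  L1: frame=0x34 idx=28 entry=0x35007 [P=1 RW=1 US=1 PS=0]
  → PA=0x35F0C  (2 entries read)
#3 VA=0x32009B0 (r,kernel):
  L0: frame=0x2E idx=25 entry=0x78000 [P=0 RW=0 US=0 PS=0]
  ✗ PAGE_NOT_PRESENT  [1 reads]

Entries read for #2: 2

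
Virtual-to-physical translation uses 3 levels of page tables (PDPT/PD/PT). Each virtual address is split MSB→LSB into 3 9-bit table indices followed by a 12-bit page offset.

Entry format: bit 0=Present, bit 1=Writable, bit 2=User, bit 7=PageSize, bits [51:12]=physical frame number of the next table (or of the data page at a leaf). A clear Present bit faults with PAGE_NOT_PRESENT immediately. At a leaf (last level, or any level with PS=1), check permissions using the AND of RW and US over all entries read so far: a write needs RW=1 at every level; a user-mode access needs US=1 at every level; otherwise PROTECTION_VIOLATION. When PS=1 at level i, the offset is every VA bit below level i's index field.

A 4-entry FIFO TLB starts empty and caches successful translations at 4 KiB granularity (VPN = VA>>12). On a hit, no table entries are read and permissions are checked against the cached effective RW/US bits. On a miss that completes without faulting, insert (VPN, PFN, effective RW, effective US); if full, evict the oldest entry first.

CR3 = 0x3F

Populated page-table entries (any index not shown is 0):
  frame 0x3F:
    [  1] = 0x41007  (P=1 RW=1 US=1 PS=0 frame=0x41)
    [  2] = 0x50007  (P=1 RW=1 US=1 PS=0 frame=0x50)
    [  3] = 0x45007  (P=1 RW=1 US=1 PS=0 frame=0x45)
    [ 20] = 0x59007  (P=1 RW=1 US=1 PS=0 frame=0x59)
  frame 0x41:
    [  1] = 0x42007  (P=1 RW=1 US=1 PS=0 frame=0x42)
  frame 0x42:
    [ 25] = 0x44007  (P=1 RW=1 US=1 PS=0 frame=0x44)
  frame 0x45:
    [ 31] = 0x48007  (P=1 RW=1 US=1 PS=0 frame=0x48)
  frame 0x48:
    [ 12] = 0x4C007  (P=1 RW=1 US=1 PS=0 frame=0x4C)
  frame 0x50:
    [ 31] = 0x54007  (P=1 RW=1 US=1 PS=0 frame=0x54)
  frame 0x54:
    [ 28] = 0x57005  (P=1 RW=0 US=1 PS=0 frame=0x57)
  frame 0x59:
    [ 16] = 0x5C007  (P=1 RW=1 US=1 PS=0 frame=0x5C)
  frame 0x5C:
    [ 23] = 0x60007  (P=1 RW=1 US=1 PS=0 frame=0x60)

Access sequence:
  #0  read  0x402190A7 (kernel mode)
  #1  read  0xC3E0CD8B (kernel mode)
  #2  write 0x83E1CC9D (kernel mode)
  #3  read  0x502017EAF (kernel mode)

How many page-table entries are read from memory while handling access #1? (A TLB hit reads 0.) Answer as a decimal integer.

Walk each access:
#0 VA=0x402190A7 (r,kernel):
  lvl0: tbl 0x3F, slot 1 ⇒ 0x41007 (P1/RW1/US1/PS0)
  lvl1: tbl 0x41, slot 1 ⇒ 0x42007 (P1/RW1/US1/PS0)
  lvl2: tbl 0x42, slot 25 ⇒ 0x44007 (P1/RW1/US1/PS0)
  → PA=0x440A7  (3 entries read)
#1 VA=0xC3E0CD8B (r,kernel):
  lvl0: tbl 0x3F, slot 3 ⇒ 0x45007 (P1/RW1/US1/PS0)
  lvl1: tbl 0x45, slot 31 ⇒ 0x48007 (P1/RW1/US1/PS0)
  lvl2: tbl 0x48, slot 12 ⇒ 0x4C007 (P1/RW1/US1/PS0)
  → PA=0x4CD8B  (3 entries read)
#2 VA=0x83E1CC9D (w,kernel):
  lvl0: tbl 0x3F, slot 2 ⇒ 0x50007 (P1/RW1/US1/PS0)
  lvl1: tbl 0x50, slot 31 ⇒ 0x54007 (P1/RW1/US1/PS0)
  lvl2: tbl 0x54, slot 28 ⇒ 0x57005 (P1/RW0/US1/PS0)
  ✗ PROTECTION_VIOLATION  [3 reads]
#3 VA=0x502017EAF (r,kernel):
  lvl0: tbl 0x3F, slot 20 ⇒ 0x59007 (P1/RW1/US1/PS0)
  lvl1: tbl 0x59, slot 16 ⇒ 0x5C007 (P1/RW1/US1/PS0)
  lvl2: tbl 0x5C, slot 23 ⇒ 0x60007 (P1/RW1/US1/PS0)
  → PA=0x60EAF  (3 entries read)

Entries read for #1: 3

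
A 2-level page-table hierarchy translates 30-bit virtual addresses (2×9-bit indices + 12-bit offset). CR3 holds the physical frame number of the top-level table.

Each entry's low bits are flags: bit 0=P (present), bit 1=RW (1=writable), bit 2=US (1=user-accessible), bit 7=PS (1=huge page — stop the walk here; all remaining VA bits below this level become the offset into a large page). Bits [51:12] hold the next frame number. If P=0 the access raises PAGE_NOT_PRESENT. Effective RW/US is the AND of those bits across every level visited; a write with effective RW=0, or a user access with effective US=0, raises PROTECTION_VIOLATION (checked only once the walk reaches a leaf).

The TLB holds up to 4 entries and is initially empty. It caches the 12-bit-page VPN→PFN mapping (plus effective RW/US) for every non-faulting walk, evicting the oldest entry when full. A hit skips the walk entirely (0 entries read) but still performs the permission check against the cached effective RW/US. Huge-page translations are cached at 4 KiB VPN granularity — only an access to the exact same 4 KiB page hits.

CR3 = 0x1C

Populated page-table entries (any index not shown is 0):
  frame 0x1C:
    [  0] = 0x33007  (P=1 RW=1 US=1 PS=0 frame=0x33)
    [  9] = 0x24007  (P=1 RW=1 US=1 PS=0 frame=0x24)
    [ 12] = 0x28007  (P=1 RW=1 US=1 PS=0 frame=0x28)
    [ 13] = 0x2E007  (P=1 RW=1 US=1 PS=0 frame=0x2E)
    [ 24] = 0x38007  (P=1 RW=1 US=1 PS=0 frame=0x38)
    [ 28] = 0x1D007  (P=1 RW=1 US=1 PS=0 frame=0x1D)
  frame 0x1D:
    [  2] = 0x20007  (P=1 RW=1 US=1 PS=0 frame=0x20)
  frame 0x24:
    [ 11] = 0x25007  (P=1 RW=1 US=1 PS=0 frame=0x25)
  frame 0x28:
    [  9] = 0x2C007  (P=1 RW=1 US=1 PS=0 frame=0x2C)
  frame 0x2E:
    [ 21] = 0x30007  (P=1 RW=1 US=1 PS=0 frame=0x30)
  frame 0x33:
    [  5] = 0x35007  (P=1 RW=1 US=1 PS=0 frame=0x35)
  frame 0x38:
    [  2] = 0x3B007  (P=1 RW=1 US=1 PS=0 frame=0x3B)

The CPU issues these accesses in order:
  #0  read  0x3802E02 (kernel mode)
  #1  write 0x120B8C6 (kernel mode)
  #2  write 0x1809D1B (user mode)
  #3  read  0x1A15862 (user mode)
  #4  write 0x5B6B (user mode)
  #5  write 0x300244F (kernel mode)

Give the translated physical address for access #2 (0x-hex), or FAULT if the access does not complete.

Trace:
#0 VA=0x3802E02 (r,kernel):
  lvl0: tbl 0x1C, slot 28 ⇒ 0x1D007 (P1/RW1/US1/PS0)
  lvl1: tbl 0x1D, slot 2 ⇒ 0x20007 (P1/RW1/US1/PS0)
  ⇒ phys 0x20E02  [2 reads]
#1 VA=0x120B8C6 (w,kernel):
  lvl0: tbl 0x1C, slot 9 ⇒ 0x24007 (P1/RW1/US1/PS0)
  lvl1: tbl 0x24, slot 11 ⇒ 0x25007 (P1/RW1/US1/PS0)
  ⇒ phys 0x258C6  [2 reads]
#2 VA=0x1809D1B (w,user):
  lvl0: tbl 0x1C, slot 12 ⇒ 0x28007 (P1/RW1/US1/PS0)
  lvl1: tbl 0x28, slot 9 ⇒ 0x2C007 (P1/RW1/US1/PS0)
  ⇒ phys 0x2CD1B  [2 reads]
#3 VA=0x1A15862 (r,user):
  lvl0: tbl 0x1C, slot 13 ⇒ 0x2E007 (P1/RW1/US1/PS0)
  lvl1: tbl 0x2E, slot 21 ⇒ 0x30007 (P1/RW1/US1/PS0)
  ⇒ phys 0x30862  [2 reads]
#4 VA=0x5B6B (w,user):
  lvl0: tbl 0x1C, slot 0 ⇒ 0x33007 (P1/RW1/US1/PS0)
  lvl1: tbl 0x33, slot 5 ⇒ 0x35007 (P1/RW1/US1/PS0)
  ⇒ phys 0x35B6B  [2 reads]
#5 VA=0x300244F (w,kernel):
  lvl0: tbl 0x1C, slot 24 ⇒ 0x38007 (P1/RW1/US1/PS0)
  lvl1: tbl 0x38, slot 2 ⇒ 0x3B007 (P1/RW1/US1/PS0)
  ⇒ phys 0x3B44F  [2 reads]

Access #2 PA: 0x2CD1B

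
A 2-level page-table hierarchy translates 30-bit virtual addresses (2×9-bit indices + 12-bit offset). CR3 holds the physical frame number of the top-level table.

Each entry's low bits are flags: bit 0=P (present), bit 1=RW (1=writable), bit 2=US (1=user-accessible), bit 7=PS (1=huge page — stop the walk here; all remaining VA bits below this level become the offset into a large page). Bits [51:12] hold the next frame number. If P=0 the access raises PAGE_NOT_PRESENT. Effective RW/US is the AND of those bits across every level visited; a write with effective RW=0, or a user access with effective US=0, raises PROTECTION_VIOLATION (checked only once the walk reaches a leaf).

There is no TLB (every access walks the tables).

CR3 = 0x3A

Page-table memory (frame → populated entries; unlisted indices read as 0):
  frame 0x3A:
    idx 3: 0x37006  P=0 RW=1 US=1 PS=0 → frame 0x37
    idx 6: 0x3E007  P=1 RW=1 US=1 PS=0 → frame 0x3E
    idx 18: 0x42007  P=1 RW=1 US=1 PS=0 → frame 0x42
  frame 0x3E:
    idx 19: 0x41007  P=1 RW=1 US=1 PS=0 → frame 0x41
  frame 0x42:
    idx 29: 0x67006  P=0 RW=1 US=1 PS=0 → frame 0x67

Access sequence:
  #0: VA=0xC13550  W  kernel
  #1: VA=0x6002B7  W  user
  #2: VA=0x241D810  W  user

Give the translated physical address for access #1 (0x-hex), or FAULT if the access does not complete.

Per-access translation:
#0 VA=0xC13550 (w,kernel):
  lvl0: tbl 0x3A, slot 6 ⇒ 0x3E007 (P1/RW1/US1/PS0)
  lvl1: tbl 0x3E, slot 19 ⇒ 0x41007 (P1/RW1/US1/PS0)
  → PA=0x41550  (2 entries read)
#1 VA=0x6002B7 (w,user):
  lvl0: tbl 0x3A, slot 3 ⇒ 0x37006 (P0/RW1/US1/PS0)
  ✗ PAGE_NOT_PRESENT  [1 reads]
#2 VA=0x241D810 (w,user):
  lvl0: tbl 0x3A, slot 18 ⇒ 0x42007 (P1/RW1/US1/PS0)
  lvl1: tbl 0x42, slot 29 ⇒ 0x67006 (P0/RW1/US1/PS0)
  ✗ PAGE_NOT_PRESENT  [2 reads]

Access #1 PA: FAULT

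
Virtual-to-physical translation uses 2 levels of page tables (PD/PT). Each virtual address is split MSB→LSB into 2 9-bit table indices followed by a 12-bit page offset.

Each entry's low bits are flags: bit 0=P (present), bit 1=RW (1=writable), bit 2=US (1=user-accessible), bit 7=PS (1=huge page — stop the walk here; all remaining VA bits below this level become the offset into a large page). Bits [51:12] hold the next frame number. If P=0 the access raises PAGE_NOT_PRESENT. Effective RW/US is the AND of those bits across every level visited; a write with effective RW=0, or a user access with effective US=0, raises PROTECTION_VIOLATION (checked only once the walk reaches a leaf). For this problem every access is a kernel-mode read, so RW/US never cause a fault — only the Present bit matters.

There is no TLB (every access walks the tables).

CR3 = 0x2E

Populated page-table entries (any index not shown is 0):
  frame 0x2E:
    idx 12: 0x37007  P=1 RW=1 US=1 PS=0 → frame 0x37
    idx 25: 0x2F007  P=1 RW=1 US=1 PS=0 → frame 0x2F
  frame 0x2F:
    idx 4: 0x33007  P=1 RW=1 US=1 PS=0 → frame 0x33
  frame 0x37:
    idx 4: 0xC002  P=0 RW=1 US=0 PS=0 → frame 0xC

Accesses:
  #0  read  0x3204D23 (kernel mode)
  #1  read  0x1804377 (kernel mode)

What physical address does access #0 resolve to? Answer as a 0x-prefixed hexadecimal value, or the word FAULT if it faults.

Trace:
#0 VA=0x3204D23 (r,kernel):
  L0: frame=0x2E idx=25 entry=0x2F007 [P=1 RW=1 US=1 PS=0]
  L1: frame=0x2F idx=4 entry=0x33007 [P=1 RW=1 US=1 PS=0]
  → PA=0x33D23  (2 entries read)
#1 VA=0x1804377 (r,kernel):
  L0: frame=0x2E idx=12 entry=0x37007 [P=1 RW=1 US=1 PS=0]
  L1: frame=0x37 idx=4 entry=0xC002 [P=0 RW=1 US=0 PS=0]
  ⇒ fault: PAGE_NOT_PRESENT  — 2 lookups

Access #0 PA: 0x33D23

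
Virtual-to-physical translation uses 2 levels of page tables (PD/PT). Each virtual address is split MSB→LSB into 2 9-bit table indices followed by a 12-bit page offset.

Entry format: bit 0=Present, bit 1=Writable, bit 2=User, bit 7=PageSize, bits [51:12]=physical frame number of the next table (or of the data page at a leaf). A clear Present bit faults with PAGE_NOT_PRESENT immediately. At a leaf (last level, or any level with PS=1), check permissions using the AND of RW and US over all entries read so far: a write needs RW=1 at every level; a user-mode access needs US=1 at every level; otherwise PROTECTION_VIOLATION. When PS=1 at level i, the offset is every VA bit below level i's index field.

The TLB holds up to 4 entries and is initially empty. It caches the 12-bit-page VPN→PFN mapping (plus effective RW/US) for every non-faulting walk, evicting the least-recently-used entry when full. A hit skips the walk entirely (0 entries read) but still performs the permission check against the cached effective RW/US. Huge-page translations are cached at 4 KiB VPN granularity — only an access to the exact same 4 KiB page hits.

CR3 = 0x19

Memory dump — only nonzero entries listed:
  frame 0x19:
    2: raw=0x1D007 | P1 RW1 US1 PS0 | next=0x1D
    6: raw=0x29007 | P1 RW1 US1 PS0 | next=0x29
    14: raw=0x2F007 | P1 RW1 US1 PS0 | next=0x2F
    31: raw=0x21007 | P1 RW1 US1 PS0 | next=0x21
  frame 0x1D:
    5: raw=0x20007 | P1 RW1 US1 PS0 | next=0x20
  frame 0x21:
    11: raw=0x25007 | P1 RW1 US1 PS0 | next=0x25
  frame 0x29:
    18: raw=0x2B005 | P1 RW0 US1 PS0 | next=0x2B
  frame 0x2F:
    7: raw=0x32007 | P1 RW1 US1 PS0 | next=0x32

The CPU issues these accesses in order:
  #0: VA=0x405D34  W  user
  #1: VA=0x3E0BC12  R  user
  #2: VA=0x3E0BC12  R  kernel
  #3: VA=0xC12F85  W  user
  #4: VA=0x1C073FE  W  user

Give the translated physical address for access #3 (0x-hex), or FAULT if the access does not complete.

Per-access translation:
#0 VA=0x405D34 (w,user):
  L0: frame=0x19 idx=2 entry=0x1D007 [P=1 RW=1 US=1 PS=0]
  L1: frame=0x1D idx=5 entry=0x20007 [P=1 RW=1 US=1 PS=0]
  ✓ 0x20D34  — 2 lookups
#1 VA=0x3E0BC12 (r,user):
  L0: frame=0x19 idx=31 entry=0x21007 [P=1 RW=1 US=1 PS=0]
  L1: frame=0x21 idx=11 entry=0x25007 [P=1 RW=1 US=1 PS=0]
  ✓ 0x25C12  — 2 lookups
#2 VA=0x3E0BC12 (r,kernel):
  TLB hit vpn=0x3E0B → PA=0x25C12
#3 VA=0xC12F85 (w,user):
  L0: frame=0x19 idx=6 entry=0x29007 [P=1 RW=1 US=1 PS=0]
  L1: frame=0x29 idx=18 entry=0x2B005 [P=1 RW=0 US=1 PS=0]
  ✗ PROTECTION_VIOLATION  [2 reads]
#4 VA=0x1C073FE (w,user):
  L0: frame=0x19 idx=14 entry=0x2F007 [P=1 RW=1 US=1 PS=0]
  L1: frame=0x2F idx=7 entry=0x32007 [P=1 RW=1 US=1 PS=0]
  ✓ 0x323FE  — 2 lookups

Access #3 PA: FAULT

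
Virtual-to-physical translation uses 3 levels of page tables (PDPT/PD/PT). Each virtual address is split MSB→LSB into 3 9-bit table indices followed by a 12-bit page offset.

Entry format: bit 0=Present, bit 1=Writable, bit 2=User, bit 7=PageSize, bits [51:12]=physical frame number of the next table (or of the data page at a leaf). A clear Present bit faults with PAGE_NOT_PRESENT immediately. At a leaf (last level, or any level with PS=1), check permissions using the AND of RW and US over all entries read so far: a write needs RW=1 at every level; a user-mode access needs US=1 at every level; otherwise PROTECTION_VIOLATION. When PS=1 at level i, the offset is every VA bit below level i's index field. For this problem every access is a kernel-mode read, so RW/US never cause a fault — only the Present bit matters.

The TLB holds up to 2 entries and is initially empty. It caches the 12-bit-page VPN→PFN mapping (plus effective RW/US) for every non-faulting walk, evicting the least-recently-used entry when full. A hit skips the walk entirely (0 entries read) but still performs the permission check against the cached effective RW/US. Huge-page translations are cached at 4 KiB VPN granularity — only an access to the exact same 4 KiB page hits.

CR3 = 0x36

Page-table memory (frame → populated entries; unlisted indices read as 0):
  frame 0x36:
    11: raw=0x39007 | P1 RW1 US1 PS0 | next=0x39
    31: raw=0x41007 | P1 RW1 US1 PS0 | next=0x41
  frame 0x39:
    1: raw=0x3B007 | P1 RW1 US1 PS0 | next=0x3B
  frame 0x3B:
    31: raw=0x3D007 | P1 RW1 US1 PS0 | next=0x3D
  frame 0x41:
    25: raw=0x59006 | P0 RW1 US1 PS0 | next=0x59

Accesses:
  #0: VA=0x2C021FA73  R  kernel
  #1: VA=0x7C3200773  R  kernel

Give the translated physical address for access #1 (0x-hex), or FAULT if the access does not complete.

Trace:
#0 VA=0x2C021FA73 (r,kernel):
  [0] read 0x36 idx=11: raw=0x39007 flags P=1 W=1 U=1 S=0
  [1] read 0x39 idx=1: raw=0x3B007 flags P=1 W=1 U=1 S=0
  [2] read 0x3B idx=31: raw=0x3D007 flags P=1 W=1 U=1 S=0
  ⇒ phys 0x3DA73  [3 reads]
#1 VA=0x7C3200773 (r,kernel):
  [0] read 0x36 idx=31: raw=0x41007 flags P=1 W=1 U=1 S=0
  [1] read 0x41 idx=25: raw=0x59006 flags P=0 W=1 U=1 S=0
  ✗ PAGE_NOT_PRESENT  [2 reads]

Access #1 PA: FAULT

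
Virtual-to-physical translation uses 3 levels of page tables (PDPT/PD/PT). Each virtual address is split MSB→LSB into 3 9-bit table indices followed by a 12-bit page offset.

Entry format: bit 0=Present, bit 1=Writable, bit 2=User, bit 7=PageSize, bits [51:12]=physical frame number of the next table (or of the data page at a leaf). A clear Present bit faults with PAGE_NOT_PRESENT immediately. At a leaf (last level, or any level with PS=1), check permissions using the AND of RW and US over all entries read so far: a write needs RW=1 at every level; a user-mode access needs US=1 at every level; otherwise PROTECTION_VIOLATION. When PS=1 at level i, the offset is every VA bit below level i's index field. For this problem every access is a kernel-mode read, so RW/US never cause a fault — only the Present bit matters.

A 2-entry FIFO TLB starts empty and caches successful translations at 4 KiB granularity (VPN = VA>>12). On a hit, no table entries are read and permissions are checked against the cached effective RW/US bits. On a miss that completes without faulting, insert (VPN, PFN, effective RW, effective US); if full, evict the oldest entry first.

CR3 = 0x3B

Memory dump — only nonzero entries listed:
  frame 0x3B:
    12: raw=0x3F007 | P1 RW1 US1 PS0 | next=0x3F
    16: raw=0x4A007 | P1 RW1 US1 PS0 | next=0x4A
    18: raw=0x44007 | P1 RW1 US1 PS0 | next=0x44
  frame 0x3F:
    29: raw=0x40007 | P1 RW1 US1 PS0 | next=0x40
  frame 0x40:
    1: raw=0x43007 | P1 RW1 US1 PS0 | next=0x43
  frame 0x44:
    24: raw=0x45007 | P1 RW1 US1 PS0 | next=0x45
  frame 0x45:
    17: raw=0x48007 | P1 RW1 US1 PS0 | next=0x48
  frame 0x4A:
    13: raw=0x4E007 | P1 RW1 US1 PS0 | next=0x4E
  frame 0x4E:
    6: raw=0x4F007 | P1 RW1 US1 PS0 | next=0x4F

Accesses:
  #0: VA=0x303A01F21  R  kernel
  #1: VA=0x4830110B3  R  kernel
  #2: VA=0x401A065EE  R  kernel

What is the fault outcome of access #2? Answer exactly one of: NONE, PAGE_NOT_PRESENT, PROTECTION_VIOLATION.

Per-access translation:
#0 VA=0x303A01F21 (r,kernel):
  [0] read 0x3B idx=12: raw=0x3F007 flags P=1 W=1 U=1 S=0
  [1] read 0x3F idx=29: raw=0x40007 flags P=1 W=1 U=1 S=0
  [2] read 0x40 idx=1: raw=0x43007 flags P=1 W=1 U=1 S=0
  ⇒ phys 0x43F21  [3 reads]
#1 VA=0x4830110B3 (r,kernel):
  [0] read 0x3B idx=18: raw=0x44007 flags P=1 W=1 U=1 S=0
  [1] read 0x44 idx=24: raw=0x45007 flags P=1 W=1 U=1 S=0
  [2] read 0x45 idx=17: raw=0x48007 flags P=1 W=1 U=1 S=0
  ⇒ phys 0x480B3  [3 reads]
#2 VA=0x401A065EE (r,kernel):
  [0] read 0x3B idx=16: raw=0x4A007 flags P=1 W=1 U=1 S=0
  [1] read 0x4A idx=13: raw=0x4E007 flags P=1 W=1 U=1 S=0
  [2] read 0x4E idx=6: raw=0x4F007 flags P=1 W=1 U=1 S=0
  ⇒ phys 0x4F5EE  [3 reads]

Access #2 fault: NONE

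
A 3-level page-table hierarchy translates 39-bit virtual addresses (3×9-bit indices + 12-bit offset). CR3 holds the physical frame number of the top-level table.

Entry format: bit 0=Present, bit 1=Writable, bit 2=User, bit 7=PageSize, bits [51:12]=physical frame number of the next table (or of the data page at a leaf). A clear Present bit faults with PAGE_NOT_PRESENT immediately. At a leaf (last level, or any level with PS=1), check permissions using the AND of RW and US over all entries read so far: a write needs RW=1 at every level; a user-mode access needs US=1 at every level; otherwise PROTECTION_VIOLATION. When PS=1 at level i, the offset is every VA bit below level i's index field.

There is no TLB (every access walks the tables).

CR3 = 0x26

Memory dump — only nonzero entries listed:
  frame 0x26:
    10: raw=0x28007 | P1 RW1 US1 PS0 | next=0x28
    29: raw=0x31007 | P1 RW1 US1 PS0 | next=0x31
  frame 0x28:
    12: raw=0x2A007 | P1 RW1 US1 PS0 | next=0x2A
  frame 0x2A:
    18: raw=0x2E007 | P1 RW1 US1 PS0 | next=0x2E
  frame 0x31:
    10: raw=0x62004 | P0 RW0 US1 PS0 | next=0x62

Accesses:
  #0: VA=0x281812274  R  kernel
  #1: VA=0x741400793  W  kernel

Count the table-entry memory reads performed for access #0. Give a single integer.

Trace:
#0 VA=0x281812274 (r,kernel):
  L0 @0x26[10] → 0x28007  P=1,RW=1,US=1,PS=0
  L1 @0x28[12] → 0x2A007  P=1,RW=1,US=1,PS=0
  L2 @0x2A[18] → 0x2E007  P=1,RW=1,US=1,PS=0
  → PA=0x2E274  (3 entries read)
#1 VA=0x741400793 (w,kernel):
  L0 @0x26[29] → 0x31007  P=1,RW=1,US=1,PS=0
  L1 @0x31[10] → 0x62004  P=0,RW=0,US=1,PS=0
  ✗ PAGE_NOT_PRESENT  [2 reads]

Entries read for #0: 3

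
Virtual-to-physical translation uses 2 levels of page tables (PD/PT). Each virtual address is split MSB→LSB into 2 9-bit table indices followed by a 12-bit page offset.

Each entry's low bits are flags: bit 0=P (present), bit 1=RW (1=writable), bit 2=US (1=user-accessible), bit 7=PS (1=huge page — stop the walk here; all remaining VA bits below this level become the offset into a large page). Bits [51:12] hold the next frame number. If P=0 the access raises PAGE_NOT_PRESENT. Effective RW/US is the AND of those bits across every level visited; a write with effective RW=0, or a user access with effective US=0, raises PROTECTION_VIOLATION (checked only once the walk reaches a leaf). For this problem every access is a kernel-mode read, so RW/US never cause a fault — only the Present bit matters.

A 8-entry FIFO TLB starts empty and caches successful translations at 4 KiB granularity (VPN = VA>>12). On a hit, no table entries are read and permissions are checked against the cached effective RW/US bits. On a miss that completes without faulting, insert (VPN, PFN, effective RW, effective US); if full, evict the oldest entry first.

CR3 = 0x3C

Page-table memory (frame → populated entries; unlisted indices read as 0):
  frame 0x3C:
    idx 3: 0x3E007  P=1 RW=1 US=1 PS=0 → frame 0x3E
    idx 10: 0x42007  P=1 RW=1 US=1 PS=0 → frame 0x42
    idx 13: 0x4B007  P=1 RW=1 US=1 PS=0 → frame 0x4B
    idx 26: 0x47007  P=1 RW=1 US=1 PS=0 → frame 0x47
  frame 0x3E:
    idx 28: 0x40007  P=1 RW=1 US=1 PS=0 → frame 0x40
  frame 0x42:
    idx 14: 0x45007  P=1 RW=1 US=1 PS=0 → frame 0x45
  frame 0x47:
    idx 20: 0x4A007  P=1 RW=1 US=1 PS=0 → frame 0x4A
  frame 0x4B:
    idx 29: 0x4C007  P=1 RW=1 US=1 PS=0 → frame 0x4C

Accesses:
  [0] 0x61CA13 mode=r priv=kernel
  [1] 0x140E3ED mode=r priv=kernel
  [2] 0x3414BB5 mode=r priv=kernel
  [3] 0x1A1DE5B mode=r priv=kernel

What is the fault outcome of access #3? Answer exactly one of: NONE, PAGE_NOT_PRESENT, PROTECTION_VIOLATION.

Walk each access:
#0 VA=0x61CA13 (r,kernel):
  lvl0: tbl 0x3C, slot 3 ⇒ 0x3E007 (P1/RW1/US1/PS0)
  lvl1: tbl 0x3E, slot 28 ⇒ 0x40007 (P1/RW1/US1/PS0)
  ⇒ phys 0x40A13  [2 reads]
#1 VA=0x140E3ED (r,kernel):
  lvl0: tbl 0x3C, slot 10 ⇒ 0x42007 (P1/RW1/US1/PS0)
  lvl1: tbl 0x42, slot 14 ⇒ 0x45007 (P1/RW1/US1/PS0)
  ⇒ phys 0x453ED  [2 reads]
#2 VA=0x3414BB5 (r,kernel):
  lvl0: tbl 0x3C, slot 26 ⇒ 0x47007 (P1/RW1/US1/PS0)
  lvl1: tbl 0x47, slot 20 ⇒ 0x4A007 (P1/RW1/US1/PS0)
  ⇒ phys 0x4ABB5  [2 reads]
#3 VA=0x1A1DE5B (r,kernel):
  lvl0: tbl 0x3C, slot 13 ⇒ 0x4B007 (P1/RW1/US1/PS0)
  lvl1: tbl 0x4B, slot 29 ⇒ 0x4C007 (P1/RW1/US1/PS0)
  ⇒ phys 0x4CE5B  [2 reads]

Access #3 fault: NONE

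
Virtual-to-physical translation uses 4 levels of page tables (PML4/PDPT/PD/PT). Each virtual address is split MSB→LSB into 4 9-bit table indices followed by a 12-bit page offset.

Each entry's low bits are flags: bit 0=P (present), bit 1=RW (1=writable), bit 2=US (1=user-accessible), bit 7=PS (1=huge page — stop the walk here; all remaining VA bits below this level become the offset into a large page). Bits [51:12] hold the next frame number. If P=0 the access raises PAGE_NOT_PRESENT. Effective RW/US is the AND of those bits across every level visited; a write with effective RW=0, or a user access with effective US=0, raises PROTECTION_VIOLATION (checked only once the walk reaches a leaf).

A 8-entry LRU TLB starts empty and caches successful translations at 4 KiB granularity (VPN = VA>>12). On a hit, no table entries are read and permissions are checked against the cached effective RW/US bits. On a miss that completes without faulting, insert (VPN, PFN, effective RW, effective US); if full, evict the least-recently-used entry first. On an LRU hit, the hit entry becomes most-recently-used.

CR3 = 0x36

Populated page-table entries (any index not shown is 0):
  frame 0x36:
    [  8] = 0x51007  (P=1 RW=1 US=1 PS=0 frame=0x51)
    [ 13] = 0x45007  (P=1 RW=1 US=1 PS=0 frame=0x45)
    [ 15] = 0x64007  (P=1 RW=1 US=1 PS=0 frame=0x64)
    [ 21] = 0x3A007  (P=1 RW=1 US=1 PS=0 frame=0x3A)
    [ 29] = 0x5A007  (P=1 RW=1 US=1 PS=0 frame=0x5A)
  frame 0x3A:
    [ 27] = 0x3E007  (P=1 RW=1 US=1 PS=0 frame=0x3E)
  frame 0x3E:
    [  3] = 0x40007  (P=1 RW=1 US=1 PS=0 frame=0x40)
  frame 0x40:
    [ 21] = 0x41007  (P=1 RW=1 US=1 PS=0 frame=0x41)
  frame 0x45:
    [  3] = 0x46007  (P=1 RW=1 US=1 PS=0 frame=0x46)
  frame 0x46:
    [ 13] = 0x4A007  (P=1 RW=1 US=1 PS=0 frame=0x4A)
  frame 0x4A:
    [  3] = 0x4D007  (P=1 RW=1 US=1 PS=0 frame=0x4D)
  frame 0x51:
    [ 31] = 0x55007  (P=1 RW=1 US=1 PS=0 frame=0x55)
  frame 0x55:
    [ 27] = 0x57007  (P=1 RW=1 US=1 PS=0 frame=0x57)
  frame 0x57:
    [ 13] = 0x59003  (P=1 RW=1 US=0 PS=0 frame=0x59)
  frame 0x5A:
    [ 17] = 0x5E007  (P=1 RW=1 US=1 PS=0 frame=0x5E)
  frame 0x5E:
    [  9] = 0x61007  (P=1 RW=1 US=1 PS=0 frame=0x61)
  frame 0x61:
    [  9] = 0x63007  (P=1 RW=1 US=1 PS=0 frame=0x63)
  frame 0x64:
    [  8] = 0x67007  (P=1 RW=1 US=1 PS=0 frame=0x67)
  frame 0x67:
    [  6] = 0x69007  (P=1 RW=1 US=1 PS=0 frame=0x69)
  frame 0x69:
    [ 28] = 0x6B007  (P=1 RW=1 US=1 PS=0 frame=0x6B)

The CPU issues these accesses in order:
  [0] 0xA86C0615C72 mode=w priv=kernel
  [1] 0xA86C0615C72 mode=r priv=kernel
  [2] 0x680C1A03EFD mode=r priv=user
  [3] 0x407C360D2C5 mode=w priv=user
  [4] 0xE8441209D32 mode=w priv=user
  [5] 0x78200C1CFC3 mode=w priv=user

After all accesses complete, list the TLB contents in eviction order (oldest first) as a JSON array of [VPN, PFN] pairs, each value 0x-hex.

Per-access translation:
#0 VA=0xA86C0615C72 (w,kernel):
  L0 @0x36[21] → 0x3A007  P=1,RW=1,US=1,PS=0
  L1 @0x3A[27] → 0x3E007  P=1,RW=1,US=1,PS=0
  L2 @0x3E[3] → 0x40007  P=1,RW=1,US=1,PS=0
  L3 @0x40[21] → 0x41007  P=1,RW=1,US=1,PS=0
  ✓ 0x41C72  — 4 lookups
#1 VA=0xA86C0615C72 (r,kernel):
  TLB hit vpn=0xA86C0615 → PA=0x41C72
#2 VA=0x680C1A03EFD (r,user):
  L0 @0x36[13] → 0x45007  P=1,RW=1,US=1,PS=0
  L1 @0x45[3] → 0x46007  P=1,RW=1,US=1,PS=0
  L2 @0x46[13] → 0x4A007  P=1,RW=1,US=1,PS=0
  L3 @0x4A[3] → 0x4D007  P=1,RW=1,US=1,PS=0
  ✓ 0x4DEFD  — 4 lookups
#3 VA=0x407C360D2C5 (w,user):
  L0 @0x36[8] → 0x51007  P=1,RW=1,US=1,PS=0
  L1 @0x51[31] → 0x55007  P=1,RW=1,US=1,PS=0
  L2 @0x55[27] → 0x57007  P=1,RW=1,US=1,PS=0
  L3 @0x57[13] → 0x59003  P=1,RW=1,US=0,PS=0
  ⇒ fault: PROTECTION_VIOLATION  — 4 lookups
#4 VA=0xE8441209D32 (w,user):
  L0 @0x36[29] → 0x5A007  P=1,RW=1,US=1,PS=0
  L1 @0x5A[17] → 0x5E007  P=1,RW=1,US=1,PS=0
  L2 @0x5E[9] → 0x61007  P=1,RW=1,US=1,PS=0
  L3 @0x61[9] → 0x63007  P=1,RW=1,US=1,PS=0
  ✓ 0x63D32  — 4 lookups
#5 VA=0x78200C1CFC3 (w,user):
  L0 @0x36[15] → 0x64007  P=1,RW=1,US=1,PS=0
  L1 @0x64[8] → 0x67007  P=1,RW=1,US=1,PS=0
  L2 @0x67[6] → 0x69007  P=1,RW=1,US=1,PS=0
  L3 @0x69[28] → 0x6B007  P=1,RW=1,US=1,PS=0
  ✓ 0x6BFC3  — 4 lookups

TLB: [["0xA86C0615", "0x41"], ["0x680C1A03", "0x4D"], ["0xE8441209", "0x63"], ["0x78200C1C", "0x6B"]]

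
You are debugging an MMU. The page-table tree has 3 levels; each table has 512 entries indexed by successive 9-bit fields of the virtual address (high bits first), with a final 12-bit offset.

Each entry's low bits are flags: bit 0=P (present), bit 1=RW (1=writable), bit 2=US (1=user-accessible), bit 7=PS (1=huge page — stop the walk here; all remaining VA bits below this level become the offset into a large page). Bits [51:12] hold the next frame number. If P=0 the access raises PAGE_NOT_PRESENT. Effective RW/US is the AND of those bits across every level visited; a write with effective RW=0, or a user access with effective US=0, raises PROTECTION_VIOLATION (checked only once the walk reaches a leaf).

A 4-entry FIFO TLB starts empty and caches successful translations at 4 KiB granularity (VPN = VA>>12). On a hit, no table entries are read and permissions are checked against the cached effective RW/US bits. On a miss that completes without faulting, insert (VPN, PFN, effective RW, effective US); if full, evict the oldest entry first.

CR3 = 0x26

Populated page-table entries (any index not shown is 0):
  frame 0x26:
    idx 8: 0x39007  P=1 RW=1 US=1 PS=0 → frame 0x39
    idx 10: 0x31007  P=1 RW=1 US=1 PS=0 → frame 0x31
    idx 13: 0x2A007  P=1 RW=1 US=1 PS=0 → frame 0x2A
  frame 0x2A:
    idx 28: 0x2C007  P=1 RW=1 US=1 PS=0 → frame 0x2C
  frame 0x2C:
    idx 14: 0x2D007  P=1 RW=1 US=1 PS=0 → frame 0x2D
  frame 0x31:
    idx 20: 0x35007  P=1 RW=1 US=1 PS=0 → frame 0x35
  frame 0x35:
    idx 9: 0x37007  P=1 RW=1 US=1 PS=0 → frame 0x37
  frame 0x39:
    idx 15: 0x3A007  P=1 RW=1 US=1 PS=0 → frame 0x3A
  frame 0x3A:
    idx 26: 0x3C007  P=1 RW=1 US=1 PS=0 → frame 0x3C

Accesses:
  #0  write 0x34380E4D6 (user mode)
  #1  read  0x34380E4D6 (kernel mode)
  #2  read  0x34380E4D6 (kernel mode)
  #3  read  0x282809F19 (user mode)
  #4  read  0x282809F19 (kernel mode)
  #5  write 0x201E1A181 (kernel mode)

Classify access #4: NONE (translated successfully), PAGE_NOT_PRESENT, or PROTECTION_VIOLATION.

Per-access translation:
#0 VA=0x34380E4D6 (w,user):
  L0 @0x26[13] → 0x2A007  P=1,RW=1,US=1,PS=0
  L1 @0x2A[28] → 0x2C007  P=1,RW=1,US=1,PS=0
  L2 @0x2C[14] → 0x2D007  P=1,RW=1,US=1,PS=0
  ✓ 0x2D4D6  — 3 lookups
#1 VA=0x34380E4D6 (r,kernel):
  TLB hit vpn=0x34380E → PA=0x2D4D6
#2 VA=0x34380E4D6 (r,kernel):
  TLB hit vpn=0x34380E → PA=0x2D4D6
#3 VA=0x282809F19 (r,user):
  L0 @0x26[10] → 0x31007  P=1,RW=1,US=1,PS=0
  L1 @0x31[20] → 0x35007  P=1,RW=1,US=1,PS=0
  L2 @0x35[9] → 0x37007  P=1,RW=1,US=1,PS=0
  ✓ 0x37F19  — 3 lookups
#4 VA=0x282809F19 (r,kernel):
  TLB hit vpn=0x282809 → PA=0x37F19
#5 VA=0x201E1A181 (w,kernel):
  L0 @0x26[8] → 0x39007  P=1,RW=1,US=1,PS=0
  L1 @0x39[15] → 0x3A007  P=1,RW=1,US=1,PS=0
  L2 @0x3A[26] → 0x3C007  P=1,RW=1,US=1,PS=0
  ✓ 0x3C181  — 3 lookups

Access #4 fault: NONE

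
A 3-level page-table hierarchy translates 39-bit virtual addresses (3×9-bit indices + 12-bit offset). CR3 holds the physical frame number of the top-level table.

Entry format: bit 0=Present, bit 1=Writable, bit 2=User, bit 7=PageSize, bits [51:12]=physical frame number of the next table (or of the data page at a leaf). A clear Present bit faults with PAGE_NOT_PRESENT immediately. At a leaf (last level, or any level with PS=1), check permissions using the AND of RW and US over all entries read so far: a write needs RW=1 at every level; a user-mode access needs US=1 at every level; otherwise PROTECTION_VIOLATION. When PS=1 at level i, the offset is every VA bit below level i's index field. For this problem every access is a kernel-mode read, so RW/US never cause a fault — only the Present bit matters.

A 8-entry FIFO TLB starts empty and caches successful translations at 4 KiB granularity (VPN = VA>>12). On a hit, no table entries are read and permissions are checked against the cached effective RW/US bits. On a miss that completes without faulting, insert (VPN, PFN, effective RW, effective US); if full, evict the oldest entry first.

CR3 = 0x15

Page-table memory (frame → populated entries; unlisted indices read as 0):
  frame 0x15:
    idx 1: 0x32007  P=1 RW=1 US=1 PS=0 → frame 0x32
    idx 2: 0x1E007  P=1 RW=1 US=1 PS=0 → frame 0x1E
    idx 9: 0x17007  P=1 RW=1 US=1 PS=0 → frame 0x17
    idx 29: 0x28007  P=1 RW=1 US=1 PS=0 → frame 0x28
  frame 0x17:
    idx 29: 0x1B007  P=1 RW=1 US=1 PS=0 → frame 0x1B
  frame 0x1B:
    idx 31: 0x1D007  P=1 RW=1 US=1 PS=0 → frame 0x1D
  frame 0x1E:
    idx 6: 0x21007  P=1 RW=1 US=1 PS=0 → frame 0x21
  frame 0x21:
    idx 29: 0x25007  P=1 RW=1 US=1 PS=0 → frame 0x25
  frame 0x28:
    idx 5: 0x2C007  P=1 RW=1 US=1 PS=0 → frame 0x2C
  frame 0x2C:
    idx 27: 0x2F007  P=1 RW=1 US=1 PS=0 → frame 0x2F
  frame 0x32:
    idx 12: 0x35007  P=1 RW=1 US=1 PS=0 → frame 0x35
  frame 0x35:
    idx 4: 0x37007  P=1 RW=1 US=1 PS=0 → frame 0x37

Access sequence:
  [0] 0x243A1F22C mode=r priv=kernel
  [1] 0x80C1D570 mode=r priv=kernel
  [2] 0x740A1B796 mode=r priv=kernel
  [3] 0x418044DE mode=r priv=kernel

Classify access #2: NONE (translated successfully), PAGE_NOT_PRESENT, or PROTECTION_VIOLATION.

Trace:
#0 VA=0x243A1F22C (r,kernel):
  L0 @0x15[9] → 0x17007  P=1,RW=1,US=1,PS=0
  L1 @0x17[29] → 0x1B007  P=1,RW=1,US=1,PS=0
  L2 @0x1B[31] → 0x1D007  P=1,RW=1,US=1,PS=0
  ⇒ phys 0x1D22C  [3 reads]
#1 VA=0x80C1D570 (r,kernel):
  L0 @0x15[2] → 0x1E007  P=1,RW=1,US=1,PS=0
  L1 @0x1E[6] → 0x21007  P=1,RW=1,US=1,PS=0
  L2 @0x21[29] → 0x25007  P=1,RW=1,US=1,PS=0
  ⇒ phys 0x25570  [3 reads]
#2 VA=0x740A1B796 (r,kernel):
  L0 @0x15[29] → 0x28007  P=1,RW=1,US=1,PS=0
  L1 @0x28[5] → 0x2C007  P=1,RW=1,US=1,PS=0
  L2 @0x2C[27] → 0x2F007  P=1,RW=1,US=1,PS=0
  ⇒ phys 0x2F796  [3 reads]
#3 VA=0x418044DE (r,kernel):
  L0 @0x15[1] → 0x32007  P=1,RW=1,US=1,PS=0
  L1 @0x32[12] → 0x35007  P=1,RW=1,US=1,PS=0
  L2 @0x35[4] → 0x37007  P=1,RW=1,US=1,PS=0
  ⇒ phys 0x374DE  [3 reads]

Access #2 fault: NONE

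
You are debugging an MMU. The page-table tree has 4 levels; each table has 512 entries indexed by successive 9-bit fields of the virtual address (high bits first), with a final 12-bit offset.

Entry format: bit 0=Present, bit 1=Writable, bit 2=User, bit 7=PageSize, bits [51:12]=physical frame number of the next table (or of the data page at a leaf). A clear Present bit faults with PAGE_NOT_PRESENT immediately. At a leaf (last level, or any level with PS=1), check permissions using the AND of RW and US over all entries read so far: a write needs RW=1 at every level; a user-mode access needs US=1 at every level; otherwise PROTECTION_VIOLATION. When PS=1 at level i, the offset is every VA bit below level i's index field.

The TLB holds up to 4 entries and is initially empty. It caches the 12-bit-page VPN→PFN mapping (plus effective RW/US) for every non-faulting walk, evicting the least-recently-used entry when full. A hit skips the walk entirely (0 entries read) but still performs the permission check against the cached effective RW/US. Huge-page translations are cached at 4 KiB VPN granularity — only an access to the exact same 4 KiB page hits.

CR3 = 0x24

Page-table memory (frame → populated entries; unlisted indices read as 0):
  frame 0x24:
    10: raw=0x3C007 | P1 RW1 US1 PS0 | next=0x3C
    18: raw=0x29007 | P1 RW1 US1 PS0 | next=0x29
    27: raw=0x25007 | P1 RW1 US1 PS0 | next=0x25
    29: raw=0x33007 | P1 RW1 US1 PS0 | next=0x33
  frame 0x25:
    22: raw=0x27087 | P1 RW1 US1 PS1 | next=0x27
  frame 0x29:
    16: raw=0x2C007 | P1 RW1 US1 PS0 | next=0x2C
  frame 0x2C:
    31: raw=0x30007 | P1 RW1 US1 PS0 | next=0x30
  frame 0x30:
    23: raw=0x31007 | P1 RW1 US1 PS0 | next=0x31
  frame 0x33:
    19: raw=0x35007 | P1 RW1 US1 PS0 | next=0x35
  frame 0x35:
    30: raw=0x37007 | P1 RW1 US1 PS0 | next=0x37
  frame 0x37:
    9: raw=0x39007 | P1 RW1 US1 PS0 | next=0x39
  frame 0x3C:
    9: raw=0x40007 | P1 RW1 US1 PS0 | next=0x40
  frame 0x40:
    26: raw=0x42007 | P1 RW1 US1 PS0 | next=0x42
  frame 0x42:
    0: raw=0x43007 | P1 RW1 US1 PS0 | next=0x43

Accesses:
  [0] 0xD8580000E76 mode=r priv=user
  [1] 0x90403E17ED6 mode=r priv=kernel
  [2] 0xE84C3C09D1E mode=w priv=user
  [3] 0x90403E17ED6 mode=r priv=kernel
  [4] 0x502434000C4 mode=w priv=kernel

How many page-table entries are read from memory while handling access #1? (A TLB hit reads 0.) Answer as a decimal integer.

Walk each access:
#0 VA=0xD8580000E76 (r,user):
  L0 @0x24[27] → 0x25007  P=1,RW=1,US=1,PS=0
  L1 @0x25[22] → 0x27087  P=1,RW=1,US=1,PS=1
  ✓ 0x27E76 (huge @L1)  — 2 lookups
#1 VA=0x90403E17ED6 (r,kernel):
  L0 @0x24[18] → 0x29007  P=1,RW=1,US=1,PS=0
  L1 @0x29[16] → 0x2C007  P=1,RW=1,US=1,PS=0
  L2 @0x2C[31] → 0x30007  P=1,RW=1,US=1,PS=0
  L3 @0x30[23] → 0x31007  P=1,RW=1,US=1,PS=0
  ✓ 0x31ED6  — 4 lookups
#2 VA=0xE84C3C09D1E (w,user):
  L0 @0x24[29] → 0x33007  P=1,RW=1,US=1,PS=0
  L1 @0x33[19] → 0x35007  P=1,RW=1,US=1,PS=0
  L2 @0x35[30] → 0x37007  P=1,RW=1,US=1,PS=0
  L3 @0x37[9] → 0x39007  P=1,RW=1,US=1,PS=0
  ✓ 0x39D1E  — 4 lookups
#3 VA=0x90403E17ED6 (r,kernel):
  TLB hit vpn=0x90403E17 → PA=0x31ED6
#4 VA=0x502434000C4 (w,kernel):
  L0 @0x24[10] → 0x3C007  P=1,RW=1,US=1,PS=0
  L1 @0x3C[9] → 0x40007  P=1,RW=1,US=1,PS=0
  L2 @0x40[26] → 0x42007  P=1,RW=1,US=1,PS=0
  L3 @0x42[0] → 0x43007  P=1,RW=1,US=1,PS=0
  ✓ 0x430C4  — 4 lookups

Entries read for #1: 4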